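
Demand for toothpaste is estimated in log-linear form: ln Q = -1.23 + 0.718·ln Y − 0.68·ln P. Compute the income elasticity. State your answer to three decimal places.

In a log-linear demand, the coefficient on ln Y is the income elasticity.
So η = 0.718.

0.718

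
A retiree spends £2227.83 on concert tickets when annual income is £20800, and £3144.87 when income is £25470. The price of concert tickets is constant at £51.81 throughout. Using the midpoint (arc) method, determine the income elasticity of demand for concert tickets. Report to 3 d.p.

1.691

With a constant price, Q₁ = 2227.83/51.81 = 43.000 and Q₂ = 3144.87/51.81 = 60.700 (equivalently, work directly with expenditure since P cancels).
Midpoint %ΔQ = (3144.87 − 2227.83)/2686.35 = 0.34137; midpoint %ΔI = (25470 − 20800)/23135 = 0.20186.
η = 0.34137 / 0.20186 = 1.691.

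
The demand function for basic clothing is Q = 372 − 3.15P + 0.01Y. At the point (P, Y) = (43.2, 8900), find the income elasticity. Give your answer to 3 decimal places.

At P = 43.2, Y = 8900: Q = 324.920.
Holding P constant, ∂Q/∂Y = 0.01.
η_Y = (∂Q/∂Y)·(Y/Q) = 0.01 × (8900/324.920) = 0.274.

0.274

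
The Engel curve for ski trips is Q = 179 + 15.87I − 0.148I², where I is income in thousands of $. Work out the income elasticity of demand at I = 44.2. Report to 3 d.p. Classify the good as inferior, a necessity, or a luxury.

At I = 44.2: Q = 591.3153.
dQ/dI = 15.87 − 0.296I = 2.78680.
η = (dQ/dI)·(I/Q) = 2.78680 × (44.2/591.3153) = 0.208.
0 < η < 1 ⇒ necessity.

0.208 (necessity)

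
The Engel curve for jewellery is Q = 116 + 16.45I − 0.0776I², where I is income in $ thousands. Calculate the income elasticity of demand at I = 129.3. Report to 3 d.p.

-0.495

At I = 129.3: Q = 945.6302.
dQ/dI = 16.45 − 0.1552I = -3.61736.
η = (dQ/dI)·(I/Q) = -3.61736 × (129.3/945.6302) = -0.495.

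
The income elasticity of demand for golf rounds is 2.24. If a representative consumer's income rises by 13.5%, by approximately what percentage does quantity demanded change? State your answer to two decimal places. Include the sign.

30.24%

%ΔQ ≈ η × %ΔI = 2.24 × 13.5% = 30.24%.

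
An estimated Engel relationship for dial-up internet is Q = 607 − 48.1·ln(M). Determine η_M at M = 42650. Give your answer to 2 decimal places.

-0.51

At M = 42650: Q = 94.216.
dQ/dM = -48.1/M = -0.00112778 at this income.
η = (dQ/dM)·(M/Q) = -0.00112778 × (42650/94.216) = -0.51.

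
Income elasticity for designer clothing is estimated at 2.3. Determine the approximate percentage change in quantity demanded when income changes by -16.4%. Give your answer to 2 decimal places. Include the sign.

%ΔQ ≈ η × %ΔI = 2.3 × (-16.4%) = -37.72%.

-37.72%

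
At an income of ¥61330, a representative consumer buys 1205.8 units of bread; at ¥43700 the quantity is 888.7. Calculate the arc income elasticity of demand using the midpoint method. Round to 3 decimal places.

0.902

ΔQ = 888.7 − 1205.8 = -317.1; midpoint Q̄ = (1205.8 + 888.7)/2 = 1047.25.
ΔI = 43700 − 61330 = -17630; midpoint Ī = (61330 + 43700)/2 = 52515.
η = (ΔQ/Q̄) ÷ (ΔI/Ī) = (-317.1/1047.25) ÷ (-17630/52515) = 0.902.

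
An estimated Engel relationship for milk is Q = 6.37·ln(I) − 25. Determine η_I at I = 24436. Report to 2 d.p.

At I = 24436: Q = 39.361.
dQ/dI = 6.37/I = 0.000260681 at this income.
η = (dQ/dI)·(I/Q) = 0.000260681 × (24436/39.361) = 0.16.

0.16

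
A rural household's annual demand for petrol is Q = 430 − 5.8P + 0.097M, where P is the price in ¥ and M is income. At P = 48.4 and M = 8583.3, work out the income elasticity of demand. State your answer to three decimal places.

At P = 48.4, M = 8583.3: Q = 981.860.
Holding P constant, ∂Q/∂M = 0.097.
η_M = (∂Q/∂M)·(M/Q) = 0.097 × (8583.3/981.860) = 0.848.

0.848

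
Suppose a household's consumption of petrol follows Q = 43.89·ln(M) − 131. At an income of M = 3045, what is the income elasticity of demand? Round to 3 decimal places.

0.199

At M = 3045: Q = 221.053.
dQ/dM = 43.89/M = 0.0144138 at this income.
η = (dQ/dM)·(M/Q) = 0.0144138 × (3045/221.053) = 0.199.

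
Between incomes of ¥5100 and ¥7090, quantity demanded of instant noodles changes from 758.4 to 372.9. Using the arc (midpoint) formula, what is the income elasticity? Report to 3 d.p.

ΔQ = 372.9 − 758.4 = -385.5; midpoint Q̄ = (758.4 + 372.9)/2 = 565.65.
ΔI = 7090 − 5100 = 1990; midpoint Ī = (5100 + 7090)/2 = 6095.
η = (ΔQ/Q̄) ÷ (ΔI/Ī) = (-385.5/565.65) ÷ (1990/6095) = -2.087.

-2.087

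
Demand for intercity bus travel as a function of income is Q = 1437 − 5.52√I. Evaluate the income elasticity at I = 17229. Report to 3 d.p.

-0.508

At I = 17229: Q = 712.449.
dQ/dI = -5.52/(2√I) = -0.0210271 at this income.
η = (dQ/dI)·(I/Q) = -0.0210271 × (17229/712.449) = -0.508.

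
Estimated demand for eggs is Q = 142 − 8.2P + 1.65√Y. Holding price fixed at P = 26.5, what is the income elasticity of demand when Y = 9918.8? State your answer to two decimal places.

0.92

At P = 26.5, Y = 9918.8: Q = 89.029.
Holding P constant, ∂Q/∂Y = 1.65/(2√Y) = 0.0082837.
η_Y = (∂Q/∂Y)·(Y/Q) = 0.0082837 × (9918.8/89.029) = 0.92.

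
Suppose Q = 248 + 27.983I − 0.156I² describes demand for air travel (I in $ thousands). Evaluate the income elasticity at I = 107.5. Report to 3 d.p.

-0.411

At I = 107.5: Q = 1453.3975.
dQ/dI = 27.983 − 0.312I = -5.55700.
η = (dQ/dI)·(I/Q) = -5.55700 × (107.5/1453.3975) = -0.411.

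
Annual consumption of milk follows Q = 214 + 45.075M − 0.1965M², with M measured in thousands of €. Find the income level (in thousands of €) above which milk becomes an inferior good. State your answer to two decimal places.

dQ/dM = 45.075 − 0.393M.
The good is inferior where dQ/dM < 0. Setting dQ/dM = 0 gives M = 45.075 / 0.393 = 114.69.

114.69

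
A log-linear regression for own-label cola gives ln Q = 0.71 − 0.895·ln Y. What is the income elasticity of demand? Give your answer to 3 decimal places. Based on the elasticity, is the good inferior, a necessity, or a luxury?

-0.895 (inferior good)

In a log-linear demand, the coefficient on ln Y is the income elasticity.
So η = -0.895.
η < 0 ⇒ inferior good.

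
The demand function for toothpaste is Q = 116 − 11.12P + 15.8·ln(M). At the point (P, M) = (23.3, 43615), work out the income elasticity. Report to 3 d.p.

0.615

At P = 23.3, M = 43615: Q = 25.698.
Holding P constant, ∂Q/∂M = 15.8/M = 0.000362261.
η_M = (∂Q/∂M)·(M/Q) = 0.000362261 × (43615/25.698) = 0.615.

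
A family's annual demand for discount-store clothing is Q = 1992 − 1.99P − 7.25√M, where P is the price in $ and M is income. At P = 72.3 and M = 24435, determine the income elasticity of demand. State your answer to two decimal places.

-0.79

At P = 72.3, M = 24435: Q = 714.825.
Holding P constant, ∂Q/∂M = -7.25/(2√M) = -0.0231901.
η_M = (∂Q/∂M)·(M/Q) = -0.0231901 × (24435/714.825) = -0.79.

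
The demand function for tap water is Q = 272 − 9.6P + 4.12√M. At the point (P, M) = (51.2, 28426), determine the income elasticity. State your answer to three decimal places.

0.731

At P = 51.2, M = 28426: Q = 475.112.
Holding P constant, ∂Q/∂M = 4.12/(2√M) = 0.0122183.
η_M = (∂Q/∂M)·(M/Q) = 0.0122183 × (28426/475.112) = 0.731.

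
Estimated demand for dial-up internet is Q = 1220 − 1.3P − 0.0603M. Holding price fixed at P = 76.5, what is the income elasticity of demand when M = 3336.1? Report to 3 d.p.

At P = 76.5, M = 3336.1: Q = 919.383.
Holding P constant, ∂Q/∂M = −0.0603.
η_M = (∂Q/∂M)·(M/Q) = -0.0603 × (3336.1/919.383) = -0.219.

-0.219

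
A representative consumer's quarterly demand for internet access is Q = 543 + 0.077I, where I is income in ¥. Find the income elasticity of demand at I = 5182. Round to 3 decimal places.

At I = 5182: Q = 942.014.
dQ/dI = 0.077.
η = (dQ/dI)·(I/Q) = 0.077 × (5182/942.014) = 0.424.

0.424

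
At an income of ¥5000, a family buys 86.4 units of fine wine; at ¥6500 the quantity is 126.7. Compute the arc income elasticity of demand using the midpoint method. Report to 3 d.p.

ΔQ = 126.7 − 86.4 = 40.3; midpoint Q̄ = (86.4 + 126.7)/2 = 106.55.
ΔI = 6500 − 5000 = 1500; midpoint Ī = (5000 + 6500)/2 = 5750.
η = (ΔQ/Q̄) ÷ (ΔI/Ī) = (40.3/106.55) ÷ (1500/5750) = 1.450.

1.450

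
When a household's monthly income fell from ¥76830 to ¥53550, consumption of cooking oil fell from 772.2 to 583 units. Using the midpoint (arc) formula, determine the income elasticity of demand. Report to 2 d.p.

ΔQ = 583 − 772.2 = -189.2; midpoint Q̄ = (772.2 + 583)/2 = 677.6.
ΔI = 53550 − 76830 = -23280; midpoint Ī = (76830 + 53550)/2 = 65190.
η = (ΔQ/Q̄) ÷ (ΔI/Ī) = (-189.2/677.6) ÷ (-23280/65190) = 0.78.

0.78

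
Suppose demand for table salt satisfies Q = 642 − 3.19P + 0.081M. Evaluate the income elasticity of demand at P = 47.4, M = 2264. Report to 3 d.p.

At P = 47.4, M = 2264: Q = 674.178.
Holding P constant, ∂Q/∂M = 0.081.
η_M = (∂Q/∂M)·(M/Q) = 0.081 × (2264/674.178) = 0.272.

0.272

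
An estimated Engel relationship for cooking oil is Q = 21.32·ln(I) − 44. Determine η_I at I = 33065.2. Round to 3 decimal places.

At I = 33065.2: Q = 177.861.
dQ/dI = 21.32/I = 0.000644787 at this income.
η = (dQ/dI)·(I/Q) = 0.000644787 × (33065.2/177.861) = 0.120.

0.120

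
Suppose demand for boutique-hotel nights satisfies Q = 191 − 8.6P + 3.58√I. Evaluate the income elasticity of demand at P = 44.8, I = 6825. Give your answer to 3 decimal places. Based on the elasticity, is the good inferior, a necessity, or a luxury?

At P = 44.8, I = 6825: Q = 101.477.
Holding P constant, ∂Q/∂I = 3.58/(2√I) = 0.0216671.
η_I = (∂Q/∂I)·(I/Q) = 0.0216671 × (6825/101.477) = 1.457.
Since η > 1, this is a luxury.

1.457 (luxury)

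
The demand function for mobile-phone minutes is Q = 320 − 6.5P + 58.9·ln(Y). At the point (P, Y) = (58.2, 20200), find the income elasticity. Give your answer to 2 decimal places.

At P = 58.2, Y = 20200: Q = 525.601.
Holding P constant, ∂Q/∂Y = 58.9/Y = 0.00291584.
η_Y = (∂Q/∂Y)·(Y/Q) = 0.00291584 × (20200/525.601) = 0.11.

0.11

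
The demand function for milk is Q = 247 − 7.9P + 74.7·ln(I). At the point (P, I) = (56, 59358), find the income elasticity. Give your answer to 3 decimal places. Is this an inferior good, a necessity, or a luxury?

At P = 56, I = 59358: Q = 625.653.
Holding P constant, ∂Q/∂I = 74.7/I = 0.00125847.
η_I = (∂Q/∂I)·(I/Q) = 0.00125847 × (59358/625.653) = 0.119.
Since 0 < η < 1, this is a necessity.

0.119 (necessity)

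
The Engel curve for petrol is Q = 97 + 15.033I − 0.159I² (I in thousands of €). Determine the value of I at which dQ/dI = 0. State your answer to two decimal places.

dQ/dI = 15.033 − 0.318I.
The good is inferior where dQ/dI < 0. Setting dQ/dI = 0 gives I = 15.033 / 0.318 = 47.27.

47.27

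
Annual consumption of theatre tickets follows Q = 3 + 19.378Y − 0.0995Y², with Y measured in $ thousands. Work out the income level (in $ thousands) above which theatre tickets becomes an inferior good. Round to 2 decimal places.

dQ/dY = 19.378 − 0.199Y.
The good is inferior where dQ/dY < 0. Setting dQ/dY = 0 gives Y = 19.378 / 0.199 = 97.38.

97.38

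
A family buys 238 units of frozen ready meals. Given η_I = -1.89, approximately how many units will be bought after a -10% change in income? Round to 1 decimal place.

%ΔQ ≈ η × %ΔI = -1.89 × (-10%) = 18.9%.
New Q ≈ 238 × (1 + 0.189) = 283.0.

283.0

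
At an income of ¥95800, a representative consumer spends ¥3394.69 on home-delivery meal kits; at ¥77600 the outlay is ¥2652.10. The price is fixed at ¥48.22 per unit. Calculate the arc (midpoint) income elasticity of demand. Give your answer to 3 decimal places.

1.170

With a constant price, Q₁ = 3394.69/48.22 = 70.400 and Q₂ = 2652.10/48.22 = 55.000 (equivalently, work directly with expenditure since P cancels).
Midpoint %ΔQ = (2652.10 − 3394.69)/3023.40 = -0.24561; midpoint %ΔI = (77600 − 95800)/86700 = -0.20992.
η = -0.24561 / -0.20992 = 1.170.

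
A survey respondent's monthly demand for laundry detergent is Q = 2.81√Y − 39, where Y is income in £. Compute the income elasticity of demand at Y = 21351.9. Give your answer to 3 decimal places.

0.552

At Y = 21351.9: Q = 371.605.
dQ/dY = 2.81/(2√Y) = 0.00961519 at this income.
η = (dQ/dY)·(Y/Q) = 0.00961519 × (21351.9/371.605) = 0.552.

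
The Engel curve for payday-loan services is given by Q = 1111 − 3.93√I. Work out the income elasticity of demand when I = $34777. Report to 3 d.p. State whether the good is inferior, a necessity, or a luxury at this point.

At I = 34777: Q = 378.110.
dQ/dI = -3.93/(2√I) = -0.010537 at this income.
η = (dQ/dI)·(I/Q) = -0.010537 × (34777/378.110) = -0.969.
Since η < 0, the good is an inferior good.

-0.969 (inferior good)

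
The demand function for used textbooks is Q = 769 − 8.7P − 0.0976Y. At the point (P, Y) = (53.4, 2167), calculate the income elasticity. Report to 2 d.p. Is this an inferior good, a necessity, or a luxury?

At P = 53.4, Y = 2167: Q = 92.921.
Holding P constant, ∂Q/∂Y = −0.0976.
η_Y = (∂Q/∂Y)·(Y/Q) = -0.0976 × (2167/92.921) = -2.28.
Since η < 0, this is an inferior good.

-2.28 (inferior good)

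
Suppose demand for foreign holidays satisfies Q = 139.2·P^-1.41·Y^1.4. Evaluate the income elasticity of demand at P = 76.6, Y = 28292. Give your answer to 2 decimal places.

1.40

For a multiplicative demand Q = A·P^α·Y^β, the income elasticity is β everywhere.
Here β = 1.4, so η = 1.40.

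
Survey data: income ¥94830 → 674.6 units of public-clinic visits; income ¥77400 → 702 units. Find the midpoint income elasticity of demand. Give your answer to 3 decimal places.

ΔQ = 702 − 674.6 = 27.4; midpoint Q̄ = (674.6 + 702)/2 = 688.3.
ΔI = 77400 − 94830 = -17430; midpoint Ī = (94830 + 77400)/2 = 86115.
η = (ΔQ/Q̄) ÷ (ΔI/Ī) = (27.4/688.3) ÷ (-17430/86115) = -0.197.

-0.197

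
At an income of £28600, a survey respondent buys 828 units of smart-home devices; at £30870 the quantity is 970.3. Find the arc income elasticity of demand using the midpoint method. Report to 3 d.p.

ΔQ = 970.3 − 828 = 142.3; midpoint Q̄ = (828 + 970.3)/2 = 899.15.
ΔI = 30870 − 28600 = 2270; midpoint Ī = (28600 + 30870)/2 = 29735.
η = (ΔQ/Q̄) ÷ (ΔI/Ī) = (142.3/899.15) ÷ (2270/29735) = 2.073.

2.073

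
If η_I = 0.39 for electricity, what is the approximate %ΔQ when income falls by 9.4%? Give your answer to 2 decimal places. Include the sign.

-3.67%

%ΔQ ≈ η × %ΔI = 0.39 × (-9.4%) = -3.67%.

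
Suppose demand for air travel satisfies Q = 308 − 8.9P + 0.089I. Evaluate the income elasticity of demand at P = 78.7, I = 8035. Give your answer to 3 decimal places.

2.216

At P = 78.7, I = 8035: Q = 322.685.
Holding P constant, ∂Q/∂I = 0.089.
η_I = (∂Q/∂I)·(I/Q) = 0.089 × (8035/322.685) = 2.216.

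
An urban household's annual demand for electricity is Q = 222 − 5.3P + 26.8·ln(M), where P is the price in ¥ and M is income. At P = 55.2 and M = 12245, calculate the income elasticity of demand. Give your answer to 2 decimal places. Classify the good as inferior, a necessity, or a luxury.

At P = 55.2, M = 12245: Q = 181.705.
Holding P constant, ∂Q/∂M = 26.8/M = 0.00218865.
η_M = (∂Q/∂M)·(M/Q) = 0.00218865 × (12245/181.705) = 0.15.
Since 0 < η < 1, this is a necessity.

0.15 (necessity)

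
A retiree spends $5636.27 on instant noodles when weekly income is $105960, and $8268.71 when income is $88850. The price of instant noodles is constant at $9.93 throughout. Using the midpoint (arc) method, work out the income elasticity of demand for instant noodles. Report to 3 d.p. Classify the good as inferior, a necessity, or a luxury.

With a constant price, Q₁ = 5636.27/9.93 = 567.600 and Q₂ = 8268.71/9.93 = 832.700 (equivalently, work directly with expenditure since P cancels).
Midpoint %ΔQ = (8268.71 − 5636.27)/6952.49 = 0.37863; midpoint %ΔI = (88850 − 105960)/97405 = -0.17566.
η = 0.37863 / -0.17566 = -2.156.
η < 0 ⇒ inferior good.

-2.156 (inferior good)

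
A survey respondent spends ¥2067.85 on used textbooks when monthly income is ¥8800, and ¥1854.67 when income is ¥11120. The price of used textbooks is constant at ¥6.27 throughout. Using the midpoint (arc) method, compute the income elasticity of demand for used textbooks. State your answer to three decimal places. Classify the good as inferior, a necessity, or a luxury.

With a constant price, Q₁ = 2067.85/6.27 = 329.801 and Q₂ = 1854.67/6.27 = 295.801 (equivalently, work directly with expenditure since P cancels).
Midpoint %ΔQ = (1854.67 − 2067.85)/1961.26 = -0.10870; midpoint %ΔI = (11120 − 8800)/9960 = 0.23293.
η = -0.10870 / 0.23293 = -0.467.
η < 0 ⇒ inferior good.

-0.467 (inferior good)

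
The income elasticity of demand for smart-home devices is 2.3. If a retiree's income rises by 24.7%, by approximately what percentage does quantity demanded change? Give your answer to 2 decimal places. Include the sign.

%ΔQ ≈ η × %ΔI = 2.3 × 24.7% = 56.81%.

56.81%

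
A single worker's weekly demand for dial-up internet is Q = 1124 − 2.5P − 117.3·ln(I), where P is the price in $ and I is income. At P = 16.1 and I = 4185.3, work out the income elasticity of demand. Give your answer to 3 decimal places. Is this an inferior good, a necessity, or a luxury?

-1.111 (inferior good)

At P = 16.1, I = 4185.3: Q = 105.546.
Holding P constant, ∂Q/∂I = -117.3/I = -0.0280267.
η_I = (∂Q/∂I)·(I/Q) = -0.0280267 × (4185.3/105.546) = -1.111.
Since η < 0, this is an inferior good.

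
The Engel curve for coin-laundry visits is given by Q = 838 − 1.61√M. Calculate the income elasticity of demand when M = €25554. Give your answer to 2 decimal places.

At M = 25554: Q = 580.632.
dQ/dM = -1.61/(2√M) = -0.00503578 at this income.
η = (dQ/dM)·(M/Q) = -0.00503578 × (25554/580.632) = -0.22.

-0.22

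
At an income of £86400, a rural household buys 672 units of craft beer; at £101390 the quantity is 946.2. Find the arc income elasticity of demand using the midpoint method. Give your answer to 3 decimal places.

2.123

ΔQ = 946.2 − 672 = 274.2; midpoint Q̄ = (672 + 946.2)/2 = 809.1.
ΔI = 101390 − 86400 = 14990; midpoint Ī = (86400 + 101390)/2 = 93895.
η = (ΔQ/Q̄) ÷ (ΔI/Ī) = (274.2/809.1) ÷ (14990/93895) = 2.123.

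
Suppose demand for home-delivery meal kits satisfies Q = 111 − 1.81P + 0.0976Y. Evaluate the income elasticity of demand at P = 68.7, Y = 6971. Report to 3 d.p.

At P = 68.7, Y = 6971: Q = 667.023.
Holding P constant, ∂Q/∂Y = 0.0976.
η_Y = (∂Q/∂Y)·(Y/Q) = 0.0976 × (6971/667.023) = 1.020.

1.020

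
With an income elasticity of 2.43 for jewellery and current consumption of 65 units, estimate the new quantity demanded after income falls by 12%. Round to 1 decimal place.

46.0

%ΔQ ≈ η × %ΔI = 2.43 × (-12%) = -29.16%.
New Q ≈ 65 × (1 − 0.2916) = 46.0.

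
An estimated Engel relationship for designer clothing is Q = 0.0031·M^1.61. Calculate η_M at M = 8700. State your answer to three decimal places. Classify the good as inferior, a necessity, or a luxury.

For Q = A·M^β the income elasticity is constant and equal to β.
Here β = 1.61, so η = 1.610.
Since η > 1, the good is a luxury.

1.610 (luxury)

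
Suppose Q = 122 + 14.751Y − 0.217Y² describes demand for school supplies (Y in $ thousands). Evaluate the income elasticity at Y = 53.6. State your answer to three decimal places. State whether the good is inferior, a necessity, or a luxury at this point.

-1.577 (inferior good)

At Y = 53.6: Q = 289.2213.
dQ/dY = 14.751 − 0.434Y = -8.51140.
η = (dQ/dY)·(Y/Q) = -8.51140 × (53.6/289.2213) = -1.577.
η < 0 ⇒ inferior good.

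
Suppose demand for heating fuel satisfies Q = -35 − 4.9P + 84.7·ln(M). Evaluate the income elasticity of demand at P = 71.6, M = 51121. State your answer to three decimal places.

0.159

At P = 71.6, M = 51121: Q = 532.473.
Holding P constant, ∂Q/∂M = 84.7/M = 0.00165685.
η_M = (∂Q/∂M)·(M/Q) = 0.00165685 × (51121/532.473) = 0.159.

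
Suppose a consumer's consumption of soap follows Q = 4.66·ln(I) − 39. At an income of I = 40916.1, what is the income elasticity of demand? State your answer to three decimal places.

0.444

At I = 40916.1: Q = 10.486.
dQ/dI = 4.66/I = 0.000113892 at this income.
η = (dQ/dI)·(I/Q) = 0.000113892 × (40916.1/10.486) = 0.444.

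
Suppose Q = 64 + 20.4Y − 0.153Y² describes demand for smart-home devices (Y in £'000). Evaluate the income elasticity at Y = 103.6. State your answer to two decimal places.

At Y = 103.6: Q = 535.2971.
dQ/dY = 20.4 − 0.306Y = -11.30160.
η = (dQ/dY)·(Y/Q) = -11.30160 × (103.6/535.2971) = -2.19.

-2.19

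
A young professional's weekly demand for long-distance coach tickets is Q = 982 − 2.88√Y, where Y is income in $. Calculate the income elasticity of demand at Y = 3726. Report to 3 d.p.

-0.109

At Y = 3726: Q = 806.202.
dQ/dY = -2.88/(2√Y) = -0.0235907 at this income.
η = (dQ/dY)·(Y/Q) = -0.0235907 × (3726/806.202) = -0.109.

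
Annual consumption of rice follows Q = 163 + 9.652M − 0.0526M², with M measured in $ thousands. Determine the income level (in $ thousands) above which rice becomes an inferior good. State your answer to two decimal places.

91.75

dQ/dM = 9.652 − 0.1052M.
The good is inferior where dQ/dM < 0. Setting dQ/dM = 0 gives M = 9.652 / 0.1052 = 91.75.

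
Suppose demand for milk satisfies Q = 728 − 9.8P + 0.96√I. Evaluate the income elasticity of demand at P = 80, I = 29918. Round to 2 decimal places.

At P = 80, I = 29918: Q = 110.049.
Holding P constant, ∂Q/∂I = 0.96/(2√I) = 0.00277508.
η_I = (∂Q/∂I)·(I/Q) = 0.00277508 × (29918/110.049) = 0.75.

0.75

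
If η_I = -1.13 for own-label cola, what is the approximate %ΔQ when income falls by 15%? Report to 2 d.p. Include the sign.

16.95%

%ΔQ ≈ η × %ΔI = -1.13 × (-15%) = 16.95%.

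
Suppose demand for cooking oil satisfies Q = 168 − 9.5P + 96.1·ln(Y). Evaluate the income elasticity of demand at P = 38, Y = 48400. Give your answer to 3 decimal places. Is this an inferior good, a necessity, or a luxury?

At P = 38, Y = 48400: Q = 843.655.
Holding P constant, ∂Q/∂Y = 96.1/Y = 0.00198554.
η_Y = (∂Q/∂Y)·(Y/Q) = 0.00198554 × (48400/843.655) = 0.114.
Since 0 < η < 1, this is a necessity.

0.114 (necessity)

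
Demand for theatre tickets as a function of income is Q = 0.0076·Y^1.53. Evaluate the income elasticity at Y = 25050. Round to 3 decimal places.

For Q = A·Y^β the income elasticity is constant and equal to β.
Here β = 1.53, so η = 1.530.

1.530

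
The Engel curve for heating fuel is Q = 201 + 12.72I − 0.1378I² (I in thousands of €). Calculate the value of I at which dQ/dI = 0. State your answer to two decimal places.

dQ/dI = 12.72 − 0.2756I.
The good is inferior where dQ/dI < 0. Setting dQ/dI = 0 gives I = 12.72 / 0.2756 = 46.15.

46.15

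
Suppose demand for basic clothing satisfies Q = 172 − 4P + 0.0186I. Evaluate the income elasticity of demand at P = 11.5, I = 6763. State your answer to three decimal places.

At P = 11.5, I = 6763: Q = 251.792.
Holding P constant, ∂Q/∂I = 0.0186.
η_I = (∂Q/∂I)·(I/Q) = 0.0186 × (6763/251.792) = 0.500.

0.500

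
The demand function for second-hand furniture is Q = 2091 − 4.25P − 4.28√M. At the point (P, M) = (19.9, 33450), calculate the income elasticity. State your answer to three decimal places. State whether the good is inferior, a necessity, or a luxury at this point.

At P = 19.9, M = 33450: Q = 1223.641.
Holding P constant, ∂Q/∂M = -4.28/(2√M) = -0.0117008.
η_M = (∂Q/∂M)·(M/Q) = -0.0117008 × (33450/1223.641) = -0.320.
Since η < 0, this is an inferior good.

-0.320 (inferior good)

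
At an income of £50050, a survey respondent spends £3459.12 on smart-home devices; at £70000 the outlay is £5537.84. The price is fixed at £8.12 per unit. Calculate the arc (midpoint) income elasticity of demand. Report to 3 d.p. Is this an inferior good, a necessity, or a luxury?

1.390 (luxury)

With a constant price, Q₁ = 3459.12/8.12 = 426.000 and Q₂ = 5537.84/8.12 = 682.000 (equivalently, work directly with expenditure since P cancels).
Midpoint %ΔQ = (5537.84 − 3459.12)/4498.48 = 0.46209; midpoint %ΔI = (70000 − 50050)/60025 = 0.33236.
η = 0.46209 / 0.33236 = 1.390.
η > 1 ⇒ luxury.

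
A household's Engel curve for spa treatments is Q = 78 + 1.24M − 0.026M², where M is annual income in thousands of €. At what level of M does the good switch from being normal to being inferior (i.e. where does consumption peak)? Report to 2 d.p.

23.85

dQ/dM = 1.24 − 0.052M.
The good is inferior where dQ/dM < 0. Setting dQ/dM = 0 gives M = 1.24 / 0.052 = 23.85.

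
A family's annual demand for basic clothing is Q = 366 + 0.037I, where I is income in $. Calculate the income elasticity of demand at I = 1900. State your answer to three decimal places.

0.161

At I = 1900: Q = 436.300.
dQ/dI = 0.037.
η = (dQ/dI)·(I/Q) = 0.037 × (1900/436.300) = 0.161.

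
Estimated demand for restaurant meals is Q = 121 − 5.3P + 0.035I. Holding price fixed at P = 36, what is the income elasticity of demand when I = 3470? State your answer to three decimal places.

2.351

At P = 36, I = 3470: Q = 51.650.
Holding P constant, ∂Q/∂I = 0.035.
η_I = (∂Q/∂I)·(I/Q) = 0.035 × (3470/51.650) = 2.351.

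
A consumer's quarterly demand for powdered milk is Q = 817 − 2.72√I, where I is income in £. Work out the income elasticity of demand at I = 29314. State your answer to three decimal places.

-0.663

At I = 29314: Q = 351.300.
dQ/dI = -2.72/(2√I) = -0.00794331 at this income.
η = (dQ/dI)·(I/Q) = -0.00794331 × (29314/351.300) = -0.663.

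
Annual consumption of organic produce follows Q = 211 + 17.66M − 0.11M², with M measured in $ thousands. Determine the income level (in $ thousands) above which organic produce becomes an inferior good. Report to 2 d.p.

dQ/dM = 17.66 − 0.22M.
The good is inferior where dQ/dM < 0. Setting dQ/dM = 0 gives M = 17.66 / 0.22 = 80.27.

80.27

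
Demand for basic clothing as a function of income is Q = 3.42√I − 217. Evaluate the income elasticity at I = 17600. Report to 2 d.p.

At I = 17600: Q = 236.714.
dQ/dI = 3.42/(2√I) = 0.0128896 at this income.
η = (dQ/dI)·(I/Q) = 0.0128896 × (17600/236.714) = 0.96.

0.96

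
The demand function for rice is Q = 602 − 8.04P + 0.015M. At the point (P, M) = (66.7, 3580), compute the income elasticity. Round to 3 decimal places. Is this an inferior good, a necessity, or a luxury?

0.450 (necessity)

At P = 66.7, M = 3580: Q = 119.432.
Holding P constant, ∂Q/∂M = 0.015.
η_M = (∂Q/∂M)·(M/Q) = 0.015 × (3580/119.432) = 0.450.
Since 0 < η < 1, this is a necessity.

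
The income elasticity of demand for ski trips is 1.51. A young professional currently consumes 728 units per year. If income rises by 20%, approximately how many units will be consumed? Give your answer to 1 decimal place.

%ΔQ ≈ η × %ΔI = 1.51 × 20% = 30.2%.
New Q ≈ 728 × (1 + 0.302) = 947.9.

947.9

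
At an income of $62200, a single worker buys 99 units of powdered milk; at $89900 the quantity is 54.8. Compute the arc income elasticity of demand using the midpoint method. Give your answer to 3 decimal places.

-1.578

ΔQ = 54.8 − 99 = -44.2; midpoint Q̄ = (99 + 54.8)/2 = 76.9.
ΔI = 89900 − 62200 = 27700; midpoint Ī = (62200 + 89900)/2 = 76050.
η = (ΔQ/Q̄) ÷ (ΔI/Ī) = (-44.2/76.9) ÷ (27700/76050) = -1.578.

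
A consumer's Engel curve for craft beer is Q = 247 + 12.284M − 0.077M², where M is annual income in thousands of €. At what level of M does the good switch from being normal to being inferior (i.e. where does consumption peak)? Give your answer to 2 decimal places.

dQ/dM = 12.284 − 0.154M.
The good is inferior where dQ/dM < 0. Setting dQ/dM = 0 gives M = 12.284 / 0.154 = 79.77.

79.77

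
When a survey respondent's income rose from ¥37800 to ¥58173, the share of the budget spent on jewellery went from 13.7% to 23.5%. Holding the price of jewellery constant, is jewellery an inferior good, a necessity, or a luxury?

luxury

The budget share rises as income rises, so η > 1.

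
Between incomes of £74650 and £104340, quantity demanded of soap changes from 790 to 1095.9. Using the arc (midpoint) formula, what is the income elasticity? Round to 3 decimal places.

0.978

ΔQ = 1095.9 − 790 = 305.9; midpoint Q̄ = (790 + 1095.9)/2 = 942.95.
ΔI = 104340 − 74650 = 29690; midpoint Ī = (74650 + 104340)/2 = 89495.
η = (ΔQ/Q̄) ÷ (ΔI/Ī) = (305.9/942.95) ÷ (29690/89495) = 0.978.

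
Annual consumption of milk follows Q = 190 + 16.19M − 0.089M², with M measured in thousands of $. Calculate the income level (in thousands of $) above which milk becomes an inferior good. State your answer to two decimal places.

dQ/dM = 16.19 − 0.178M.
The good is inferior where dQ/dM < 0. Setting dQ/dM = 0 gives M = 16.19 / 0.178 = 90.96.

90.96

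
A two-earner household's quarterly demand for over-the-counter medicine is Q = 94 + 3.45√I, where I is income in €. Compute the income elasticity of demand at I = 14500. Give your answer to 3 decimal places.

0.408

At I = 14500: Q = 509.435.
dQ/dI = 3.45/(2√I) = 0.0143253 at this income.
η = (dQ/dI)·(I/Q) = 0.0143253 × (14500/509.435) = 0.408.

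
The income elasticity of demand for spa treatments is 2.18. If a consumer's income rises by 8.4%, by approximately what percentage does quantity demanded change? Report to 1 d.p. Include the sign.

18.3%

%ΔQ ≈ η × %ΔI = 2.18 × 8.4% = 18.3%.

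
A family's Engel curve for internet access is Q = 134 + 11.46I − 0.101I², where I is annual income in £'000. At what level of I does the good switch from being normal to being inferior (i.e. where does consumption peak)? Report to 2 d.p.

56.73

dQ/dI = 11.46 − 0.202I.
The good is inferior where dQ/dI < 0. Setting dQ/dI = 0 gives I = 11.46 / 0.202 = 56.73.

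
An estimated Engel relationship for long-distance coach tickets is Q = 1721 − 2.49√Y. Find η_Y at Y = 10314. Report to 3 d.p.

At Y = 10314: Q = 1468.121.
dQ/dY = -2.49/(2√Y) = -0.012259 at this income.
η = (dQ/dY)·(Y/Q) = -0.012259 × (10314/1468.121) = -0.086.

-0.086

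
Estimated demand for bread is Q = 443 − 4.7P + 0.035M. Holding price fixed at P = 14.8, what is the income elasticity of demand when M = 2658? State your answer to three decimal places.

At P = 14.8, M = 2658: Q = 466.470.
Holding P constant, ∂Q/∂M = 0.035.
η_M = (∂Q/∂M)·(M/Q) = 0.035 × (2658/466.470) = 0.199.

0.199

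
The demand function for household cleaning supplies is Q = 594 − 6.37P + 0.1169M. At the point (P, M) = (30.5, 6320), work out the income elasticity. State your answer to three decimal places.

0.649

At P = 30.5, M = 6320: Q = 1138.523.
Holding P constant, ∂Q/∂M = 0.1169.
η_M = (∂Q/∂M)·(M/Q) = 0.1169 × (6320/1138.523) = 0.649.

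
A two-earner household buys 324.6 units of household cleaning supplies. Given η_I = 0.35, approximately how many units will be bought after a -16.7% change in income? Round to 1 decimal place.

%ΔQ ≈ η × %ΔI = 0.35 × (-16.7%) = -5.845%.
New Q ≈ 324.6 × (1 − 0.05845) = 305.6.

305.6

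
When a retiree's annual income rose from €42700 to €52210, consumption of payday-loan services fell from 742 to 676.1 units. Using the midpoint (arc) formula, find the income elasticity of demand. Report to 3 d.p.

ΔQ = 676.1 − 742 = -65.9; midpoint Q̄ = (742 + 676.1)/2 = 709.05.
ΔI = 52210 − 42700 = 9510; midpoint Ī = (42700 + 52210)/2 = 47455.
η = (ΔQ/Q̄) ÷ (ΔI/Ī) = (-65.9/709.05) ÷ (9510/47455) = -0.464.

-0.464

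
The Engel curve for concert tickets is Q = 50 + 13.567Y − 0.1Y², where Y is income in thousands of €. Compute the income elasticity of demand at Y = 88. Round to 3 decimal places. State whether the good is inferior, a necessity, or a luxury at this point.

-0.756 (inferior good)

At Y = 88: Q = 469.4960.
dQ/dY = 13.567 − 0.2Y = -4.03300.
η = (dQ/dY)·(Y/Q) = -4.03300 × (88/469.4960) = -0.756.
η < 0 ⇒ inferior good.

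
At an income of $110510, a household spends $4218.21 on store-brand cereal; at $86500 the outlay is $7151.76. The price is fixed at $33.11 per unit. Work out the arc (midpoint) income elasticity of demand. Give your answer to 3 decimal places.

-2.117

With a constant price, Q₁ = 4218.21/33.11 = 127.400 and Q₂ = 7151.76/33.11 = 216.000 (equivalently, work directly with expenditure since P cancels).
Midpoint %ΔQ = (7151.76 − 4218.21)/5684.99 = 0.51602; midpoint %ΔI = (86500 − 110510)/98505 = -0.24374.
η = 0.51602 / -0.24374 = -2.117.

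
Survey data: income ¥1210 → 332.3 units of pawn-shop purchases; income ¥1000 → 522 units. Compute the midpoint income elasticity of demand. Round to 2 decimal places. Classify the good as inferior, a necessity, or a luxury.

-2.34 (inferior good)

ΔQ = 522 − 332.3 = 189.7; midpoint Q̄ = (332.3 + 522)/2 = 427.15.
ΔI = 1000 − 1210 = -210; midpoint Ī = (1210 + 1000)/2 = 1105.
η = (ΔQ/Q̄) ÷ (ΔI/Ī) = (189.7/427.15) ÷ (-210/1105) = -2.34.
η < 0 ⇒ inferior good.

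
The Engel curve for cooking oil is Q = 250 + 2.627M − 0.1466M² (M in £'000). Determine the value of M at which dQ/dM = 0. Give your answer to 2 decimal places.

dQ/dM = 2.627 − 0.2932M.
The good is inferior where dQ/dM < 0. Setting dQ/dM = 0 gives M = 2.627 / 0.2932 = 8.96.

8.96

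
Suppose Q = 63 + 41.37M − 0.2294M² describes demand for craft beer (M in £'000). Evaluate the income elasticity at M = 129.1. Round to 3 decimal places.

-1.459

At M = 129.1: Q = 1580.5008.
dQ/dM = 41.37 − 0.4588M = -17.86108.
η = (dQ/dM)·(M/Q) = -17.86108 × (129.1/1580.5008) = -1.459.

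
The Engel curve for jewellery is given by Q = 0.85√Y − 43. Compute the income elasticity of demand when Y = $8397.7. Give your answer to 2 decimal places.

1.12

At Y = 8397.7: Q = 34.893.
dQ/dY = 0.85/(2√Y) = 0.00463777 at this income.
η = (dQ/dY)·(Y/Q) = 0.00463777 × (8397.7/34.893) = 1.12.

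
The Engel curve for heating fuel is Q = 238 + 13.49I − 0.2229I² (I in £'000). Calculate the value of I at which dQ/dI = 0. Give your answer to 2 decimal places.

dQ/dI = 13.49 − 0.4458I.
The good is inferior where dQ/dI < 0. Setting dQ/dI = 0 gives I = 13.49 / 0.4458 = 30.26.

30.26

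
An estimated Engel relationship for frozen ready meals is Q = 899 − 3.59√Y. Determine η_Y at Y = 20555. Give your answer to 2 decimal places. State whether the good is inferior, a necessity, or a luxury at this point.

At Y = 20555: Q = 384.301.
dQ/dY = -3.59/(2√Y) = -0.01252 at this income.
η = (dQ/dY)·(Y/Q) = -0.01252 × (20555/384.301) = -0.67.
Since η < 0, the good is an inferior good.

-0.67 (inferior good)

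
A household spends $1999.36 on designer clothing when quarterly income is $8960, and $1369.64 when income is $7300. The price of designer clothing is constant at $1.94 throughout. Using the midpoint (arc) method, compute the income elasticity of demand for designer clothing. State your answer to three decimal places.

1.831

With a constant price, Q₁ = 1999.36/1.94 = 1030.598 and Q₂ = 1369.64/1.94 = 706.000 (equivalently, work directly with expenditure since P cancels).
Midpoint %ΔQ = (1369.64 − 1999.36)/1684.50 = -0.37383; midpoint %ΔI = (7300 − 8960)/8130 = -0.20418.
η = -0.37383 / -0.20418 = 1.831.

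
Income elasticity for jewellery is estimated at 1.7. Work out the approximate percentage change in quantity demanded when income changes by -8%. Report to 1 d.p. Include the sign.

-13.6%

%ΔQ ≈ η × %ΔI = 1.7 × (-8%) = -13.6%.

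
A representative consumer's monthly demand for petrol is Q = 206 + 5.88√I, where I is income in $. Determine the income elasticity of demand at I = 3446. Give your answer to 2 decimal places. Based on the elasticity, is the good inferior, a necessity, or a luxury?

0.31 (necessity)

At I = 3446: Q = 551.172.
dQ/dI = 5.88/(2√I) = 0.0500829 at this income.
η = (dQ/dI)·(I/Q) = 0.0500829 × (3446/551.172) = 0.31.
Since 0 < η < 1, the good is a necessity.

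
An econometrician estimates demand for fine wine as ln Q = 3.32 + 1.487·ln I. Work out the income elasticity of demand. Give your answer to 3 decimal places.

In a log-linear demand, the coefficient on ln I is the income elasticity.
So η = 1.487.

1.487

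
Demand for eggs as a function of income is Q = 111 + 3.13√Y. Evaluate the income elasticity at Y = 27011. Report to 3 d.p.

At Y = 27011: Q = 625.416.
dQ/dY = 3.13/(2√Y) = 0.00952235 at this income.
η = (dQ/dY)·(Y/Q) = 0.00952235 × (27011/625.416) = 0.411.

0.411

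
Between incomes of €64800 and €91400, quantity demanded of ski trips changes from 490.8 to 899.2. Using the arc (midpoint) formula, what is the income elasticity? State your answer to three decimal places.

ΔQ = 899.2 − 490.8 = 408.4; midpoint Q̄ = (490.8 + 899.2)/2 = 695.
ΔI = 91400 − 64800 = 26600; midpoint Ī = (64800 + 91400)/2 = 78100.
η = (ΔQ/Q̄) ÷ (ΔI/Ī) = (408.4/695) ÷ (26600/78100) = 1.725.

1.725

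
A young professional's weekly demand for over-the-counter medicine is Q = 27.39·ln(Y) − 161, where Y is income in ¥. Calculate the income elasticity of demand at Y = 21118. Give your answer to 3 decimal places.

0.245

At Y = 21118: Q = 111.746.
dQ/dY = 27.39/Y = 0.001297 at this income.
η = (dQ/dY)·(Y/Q) = 0.001297 × (21118/111.746) = 0.245.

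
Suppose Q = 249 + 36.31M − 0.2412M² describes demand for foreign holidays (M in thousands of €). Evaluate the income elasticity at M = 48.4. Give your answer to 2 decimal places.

0.44

At M = 48.4: Q = 1441.3785.
dQ/dM = 36.31 − 0.4824M = 12.96184.
η = (dQ/dM)·(M/Q) = 12.96184 × (48.4/1441.3785) = 0.44.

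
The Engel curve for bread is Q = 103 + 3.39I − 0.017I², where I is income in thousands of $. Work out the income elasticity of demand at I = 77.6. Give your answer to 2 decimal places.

0.22

At I = 77.6: Q = 263.6941.
dQ/dI = 3.39 − 0.034I = 0.75160.
η = (dQ/dI)·(I/Q) = 0.75160 × (77.6/263.6941) = 0.22.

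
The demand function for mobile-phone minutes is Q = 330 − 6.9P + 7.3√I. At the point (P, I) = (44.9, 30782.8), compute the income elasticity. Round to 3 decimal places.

At P = 44.9, I = 30782.8: Q = 1300.977.
Holding P constant, ∂Q/∂I = 7.3/(2√I) = 0.0208036.
η_I = (∂Q/∂I)·(I/Q) = 0.0208036 × (30782.8/1300.977) = 0.492.

0.492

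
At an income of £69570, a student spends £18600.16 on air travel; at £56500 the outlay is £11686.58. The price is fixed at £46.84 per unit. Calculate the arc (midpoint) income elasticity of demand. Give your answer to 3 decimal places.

2.202

With a constant price, Q₁ = 18600.16/46.84 = 397.100 and Q₂ = 11686.58/46.84 = 249.500 (equivalently, work directly with expenditure since P cancels).
Midpoint %ΔQ = (11686.58 − 18600.16)/15143.37 = -0.45654; midpoint %ΔI = (56500 − 69570)/63035 = -0.20735.
η = -0.45654 / -0.20735 = 2.202.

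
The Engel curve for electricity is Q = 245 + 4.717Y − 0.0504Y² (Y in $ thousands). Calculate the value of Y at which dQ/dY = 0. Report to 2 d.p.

46.80

dQ/dY = 4.717 − 0.1008Y.
The good is inferior where dQ/dY < 0. Setting dQ/dY = 0 gives Y = 4.717 / 0.1008 = 46.80.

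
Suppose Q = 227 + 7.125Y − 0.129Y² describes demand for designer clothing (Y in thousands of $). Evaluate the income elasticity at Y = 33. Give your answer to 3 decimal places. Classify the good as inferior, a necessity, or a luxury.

At Y = 33: Q = 321.6440.
dQ/dY = 7.125 − 0.258Y = -1.38900.
η = (dQ/dY)·(Y/Q) = -1.38900 × (33/321.6440) = -0.143.
η < 0 ⇒ inferior good.

-0.143 (inferior good)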